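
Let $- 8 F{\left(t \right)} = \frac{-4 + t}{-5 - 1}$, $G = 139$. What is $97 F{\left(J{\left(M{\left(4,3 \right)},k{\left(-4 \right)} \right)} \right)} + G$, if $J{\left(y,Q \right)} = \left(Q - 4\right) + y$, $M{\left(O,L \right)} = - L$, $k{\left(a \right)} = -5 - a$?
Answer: $\frac{459}{4} \approx 114.75$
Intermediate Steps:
$J{\left(y,Q \right)} = -4 + Q + y$ ($J{\left(y,Q \right)} = \left(-4 + Q\right) + y = -4 + Q + y$)
$F{\left(t \right)} = - \frac{1}{12} + \frac{t}{48}$ ($F{\left(t \right)} = - \frac{\left(-4 + t\right) \frac{1}{-5 - 1}}{8} = - \frac{\left(-4 + t\right) \frac{1}{-6}}{8} = - \frac{\left(-4 + t\right) \left(- \frac{1}{6}\right)}{8} = - \frac{\frac{2}{3} - \frac{t}{6}}{8} = - \frac{1}{12} + \frac{t}{48}$)
$97 F{\left(J{\left(M{\left(4,3 \right)},k{\left(-4 \right)} \right)} \right)} + G = 97 \left(- \frac{1}{12} + \frac{-4 - 1 - 3}{48}\right) + 139 = 97 \left(- \frac{1}{12} + \frac{1}{48} \left(-8\right)\right) + 139 = 97 \left(- \frac{1}{12} - \frac{1}{6}\right) + 139 = 97 \left(- \frac{1}{4}\right) + 139 = - \frac{97}{4} + 139 = \frac{459}{4}$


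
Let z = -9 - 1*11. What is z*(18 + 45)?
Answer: -1260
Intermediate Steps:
z = -20 (z = -9 - 11 = -20)
z*(18 + 45) = -20*(18 + 45) = -20*63 = -1260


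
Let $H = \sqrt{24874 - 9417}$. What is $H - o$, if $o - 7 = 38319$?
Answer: $-38326 + \sqrt{15457} \approx -38202.0$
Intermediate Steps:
$o = 38326$ ($o = 7 + 38319 = 38326$)
$H = \sqrt{15457} \approx 124.33$
$H - o = \sqrt{15457} - 38326 = -38326 + \sqrt{15457}$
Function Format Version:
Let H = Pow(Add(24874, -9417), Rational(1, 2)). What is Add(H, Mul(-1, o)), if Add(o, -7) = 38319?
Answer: Add(-38326, Pow(15457, Rational(1, 2))) ≈ -38202.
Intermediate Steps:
o = 38326 (o = Add(7, 38319) = 38326)
H = Pow(15457, Rational(1, 2)) ≈ 124.33
Add(H, Mul(-1, o)) = Add(Pow(15457, Rational(1, 2)), Mul(-1, 38326)) = Add(Pow(15457, Rational(1, 2)), -38326) = Add(-38326, Pow(15457, Rational(1, 2)))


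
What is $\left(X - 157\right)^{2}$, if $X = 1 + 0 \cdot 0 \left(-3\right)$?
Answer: $24336$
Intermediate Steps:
$X = 1$ ($X = 1 + 0 \cdot 0 = 1 + 0 = 1$)
$\left(X - 157\right)^{2} = \left(1 - 157\right)^{2} = \left(-156\right)^{2} = 24336$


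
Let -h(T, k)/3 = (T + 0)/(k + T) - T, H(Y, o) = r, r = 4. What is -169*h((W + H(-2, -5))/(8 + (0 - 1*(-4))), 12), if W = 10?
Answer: -86359/158 ≈ -546.58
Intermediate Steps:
H(Y, o) = 4
h(T, k) = 3*T - 3*T/(T + k) (h(T, k) = -3*((T + 0)/(k + T) - T) = -3*(T/(T + k) - T) = -3*(-T + T/(T + k)) = 3*T - 3*T/(T + k))
-169*h((W + H(-2, -5))/(8 + (0 - 1*(-4))), 12) = -507*(10 + 4)/(8 + (0 - 1*(-4)))*(-1 + (10 + 4)/(8 + (0 - 1*(-4))) + 12)/((10 + 4)/(8 + (0 - 1*(-4))) + 12) = -507*14/(8 + (0 + 4))*(-1 + 14/(8 + (0 + 4)) + 12)/(14/(8 + (0 + 4)) + 12) = -507*14/(8 + 4)*(-1 + 14/(8 + 4) + 12)/(14/(8 + 4) + 12) = -507*14/12*(-1 + 14/12 + 12)/(14/12 + 12) = -507*14*(1/12)*(-1 + 14*(1/12) + 12)/(14*(1/12) + 12) = -507*7*(-1 + 7/6 + 12)/(6*(7/6 + 12)) = -507*7*73/(6*79/6*6) = -507*7*6*73/(6*79*6) = -169*511/158 = -86359/158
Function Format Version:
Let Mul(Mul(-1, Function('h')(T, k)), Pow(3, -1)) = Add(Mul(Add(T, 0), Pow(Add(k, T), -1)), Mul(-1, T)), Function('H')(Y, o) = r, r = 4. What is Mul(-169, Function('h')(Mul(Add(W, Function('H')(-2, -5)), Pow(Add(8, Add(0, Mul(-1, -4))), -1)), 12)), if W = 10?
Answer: Rational(-86359, 158) ≈ -546.58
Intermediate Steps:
Function('H')(Y, o) = 4
Function('h')(T, k) = Add(Mul(3, T), Mul(-3, T, Pow(Add(T, k), -1))) (Function('h')(T, k) = Mul(-3, Add(Mul(Add(T, 0), Pow(Add(k, T), -1)), Mul(-1, T))) = Mul(-3, Add(Mul(T, Pow(Add(T, k), -1)), Mul(-1, T))) = Mul(-3, Add(Mul(-1, T), Mul(T, Pow(Add(T, k), -1)))) = Add(Mul(3, T), Mul(-3, T, Pow(Add(T, k), -1))))
Mul(-169, Function('h')(Mul(Add(W, Function('H')(-2, -5)), Pow(Add(8, Add(0, Mul(-1, -4))), -1)), 12)) = Mul(-169, Mul(3, Mul(Add(10, 4), Pow(Add(8, Add(0, Mul(-1, -4))), -1)), Pow(Add(Mul(Add(10, 4), Pow(Add(8, Add(0, Mul(-1, -4))), -1)), 12), -1), Add(-1, Mul(Add(10, 4), Pow(Add(8, Add(0, Mul(-1, -4))), -1)), 12))) = Mul(-169, Mul(3, Mul(14, Pow(Add(8, Add(0, 4)), -1)), Pow(Add(Mul(14, Pow(Add(8, Add(0, 4)), -1)), 12), -1), Add(-1, Mul(14, Pow(Add(8, Add(0, 4)), -1)), 12))) = Mul(-169, Mul(3, Mul(14, Pow(Add(8, 4), -1)), Pow(Add(Mul(14, Pow(Add(8, 4), -1)), 12), -1), Add(-1, Mul(14, Pow(Add(8, 4), -1)), 12))) = Mul(-169, Mul(3, Mul(14, Pow(12, -1)), Pow(Add(Mul(14, Pow(12, -1)), 12), -1), Add(-1, Mul(14, Pow(12, -1)), 12))) = Mul(-169, Mul(3, Mul(14, Rational(1, 12)), Pow(Add(Mul(14, Rational(1, 12)), 12), -1), Add(-1, Mul(14, Rational(1, 12)), 12))) = Mul(-169, Mul(3, Rational(7, 6), Pow(Add(Rational(7, 6), 12), -1), Add(-1, Rational(7, 6), 12))) = Mul(-169, Mul(3, Rational(7, 6), Pow(Rational(79, 6), -1), Rational(73, 6))) = Mul(-169, Mul(3, Rational(7, 6), Rational(6, 79), Rational(73, 6))) = Mul(-169, Rational(511, 158)) = Rational(-86359, 158)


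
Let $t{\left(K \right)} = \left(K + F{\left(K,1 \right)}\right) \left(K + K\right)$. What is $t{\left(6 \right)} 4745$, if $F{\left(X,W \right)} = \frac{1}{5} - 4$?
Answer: $125268$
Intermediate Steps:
$F{\left(X,W \right)} = - \frac{19}{5}$ ($F{\left(X,W \right)} = \frac{1}{5} - 4 = - \frac{19}{5}$)
$t{\left(K \right)} = 2 K \left(- \frac{19}{5} + K\right)$ ($t{\left(K \right)} = \left(K - \frac{19}{5}\right) \left(K + K\right) = \left(- \frac{19}{5} + K\right) 2 K = 2 K \left(- \frac{19}{5} + K\right)$)
$t{\left(6 \right)} 4745 = \frac{2}{5} \cdot 6 \left(-19 + 5 \cdot 6\right) 4745 = \frac{2}{5} \cdot 6 \left(-19 + 30\right) 4745 = \frac{2}{5} \cdot 6 \cdot 11 \cdot 4745 = \frac{132}{5} \cdot 4745 = 125268$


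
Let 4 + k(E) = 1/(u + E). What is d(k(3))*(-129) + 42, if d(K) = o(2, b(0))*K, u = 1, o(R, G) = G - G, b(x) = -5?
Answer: 42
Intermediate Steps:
o(R, G) = 0
k(E) = -4 + 1/(1 + E)
d(K) = 0 (d(K) = 0*K = 0)
d(k(3))*(-129) + 42 = 0*(-129) + 42 = 0 + 42 = 42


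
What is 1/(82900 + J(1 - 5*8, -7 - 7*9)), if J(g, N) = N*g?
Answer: 1/85630 ≈ 1.1678e-5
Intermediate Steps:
1/(82900 + J(1 - 5*8, -7 - 7*9)) = 1/(82900 + (-7 - 7*9)*(1 - 5*8)) = 1/(82900 + (-7 - 63)*(1 - 40)) = 1/(82900 - 70*(-39)) = 1/(82900 + 2730) = 1/85630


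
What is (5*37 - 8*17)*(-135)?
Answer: -6615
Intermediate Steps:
(5*37 - 8*17)*(-135) = (185 - 136)*(-135) = 49*(-135) = -6615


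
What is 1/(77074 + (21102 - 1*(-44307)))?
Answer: 1/142483 ≈ 7.0184e-6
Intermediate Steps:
1/(77074 + (21102 - 1*(-44307))) = 1/(77074 + (21102 + 44307)) = 1/(77074 + 65409) = 1/142483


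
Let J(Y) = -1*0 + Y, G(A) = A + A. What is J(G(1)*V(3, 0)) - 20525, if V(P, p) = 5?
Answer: -20515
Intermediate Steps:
G(A) = 2*A
J(Y) = Y (J(Y) = 0 + Y = Y)
J(G(1)*V(3, 0)) - 20525 = (2*1)*5 - 20525 = 2*5 - 20525 = 10 - 20525 = -20515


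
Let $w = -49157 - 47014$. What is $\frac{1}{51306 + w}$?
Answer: $- \frac{1}{44865} \approx -2.2289 \cdot 10^{-5}$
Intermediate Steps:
$w = -96171$ ($w = -49157 - 47014 = -96171$)
$\frac{1}{51306 + w} = \frac{1}{51306 - 96171} = \frac{1}{-44865} = - \frac{1}{44865}$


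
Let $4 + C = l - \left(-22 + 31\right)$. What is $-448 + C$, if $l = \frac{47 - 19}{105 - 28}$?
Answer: $- \frac{5067}{11} \approx -460.64$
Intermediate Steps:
$l = \frac{4}{11}$ ($l = \frac{28}{77} = 28 \cdot \frac{1}{77} = \frac{4}{11} \approx 0.36364$)
$C = - \frac{139}{11}$ ($C = -4 + \left(\frac{4}{11} - \left(-22 + 31\right)\right) = -4 + \left(\frac{4}{11} - 9\right) = -4 - \frac{95}{11} = - \frac{139}{11} \approx -12.636$)
$-448 + C = -448 - \frac{139}{11} = - \frac{5067}{11}$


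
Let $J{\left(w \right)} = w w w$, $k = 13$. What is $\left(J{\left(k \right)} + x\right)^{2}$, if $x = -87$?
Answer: $4452100$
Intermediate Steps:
$J{\left(w \right)} = w^{3}$ ($J{\left(w \right)} = w^{2} w = w^{3}$)
$\left(J{\left(k \right)} + x\right)^{2} = \left(13^{3} - 87\right)^{2} = \left(2197 - 87\right)^{2} = 2110^{2} = 4452100$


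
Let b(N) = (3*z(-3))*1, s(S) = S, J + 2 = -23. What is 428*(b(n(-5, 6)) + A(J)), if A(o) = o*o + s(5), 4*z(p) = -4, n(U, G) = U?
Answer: 268356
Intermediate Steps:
z(p) = -1 (z(p) = (¼)*(-4) = -1)
J = -25 (J = -2 - 23 = -25)
A(o) = 5 + o² (A(o) = o*o + 5 = o² + 5 = 5 + o²)
b(N) = -3 (b(N) = (3*(-1))*1 = -3*1 = -3)
428*(b(n(-5, 6)) + A(J)) = 428*(-3 + (5 + (-25)²)) = 428*(-3 + (5 + 625)) = 428*(-3 + 630) = 428*627 = 268356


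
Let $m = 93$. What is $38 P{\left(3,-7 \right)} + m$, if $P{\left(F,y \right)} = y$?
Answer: $-173$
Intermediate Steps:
$38 P{\left(3,-7 \right)} + m = 38 \left(-7\right) + 93 = -266 + 93 = -173$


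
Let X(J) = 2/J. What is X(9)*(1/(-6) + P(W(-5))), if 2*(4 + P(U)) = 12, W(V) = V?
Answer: 11/27 ≈ 0.40741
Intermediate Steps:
P(U) = 2 (P(U) = -4 + (½)*12 = -4 + 6 = 2)
X(9)*(1/(-6) + P(W(-5))) = (2/9)*(1/(-6) + 2) = (2*(⅑))*(-⅙ + 2) = (2/9)*(11/6) = 11/27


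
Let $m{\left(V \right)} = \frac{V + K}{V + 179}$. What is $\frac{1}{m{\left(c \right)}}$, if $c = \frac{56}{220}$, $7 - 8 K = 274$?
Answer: $- \frac{78872}{14573} \approx -5.4122$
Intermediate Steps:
$K = - \frac{267}{8}$ ($K = \frac{7}{8} - \frac{137}{4} = - \frac{267}{8} \approx -33.375$)
$c = \frac{14}{55}$ ($c = 56 \cdot \frac{1}{220} = \frac{14}{55} \approx 0.25455$)
$m{\left(V \right)} = \frac{- \frac{267}{8} + V}{179 + V}$ ($m{\left(V \right)} = \frac{V - \frac{267}{8}}{V + 179} = \frac{- \frac{267}{8} + V}{179 + V}$)
$\frac{1}{m{\left(c \right)}} = \frac{1}{\frac{1}{179 + \frac{14}{55}} \left(- \frac{267}{8} + \frac{14}{55}\right)} = \frac{1}{\frac{1}{\frac{9859}{55}} \left(- \frac{14573}{440}\right)} = \frac{1}{\frac{55}{9859} \left(- \frac{14573}{440}\right)} = \frac{1}{- \frac{14573}{78872}} = - \frac{78872}{14573}$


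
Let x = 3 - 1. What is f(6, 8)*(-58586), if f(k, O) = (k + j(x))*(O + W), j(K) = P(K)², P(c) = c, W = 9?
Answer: -9959620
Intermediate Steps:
x = 2
j(K) = K²
f(k, O) = (4 + k)*(9 + O) (f(k, O) = (k + 2²)*(O + 9) = (k + 4)*(9 + O) = (4 + k)*(9 + O))
f(6, 8)*(-58586) = (36 + 4*8 + 9*6 + 8*6)*(-58586) = (36 + 32 + 54 + 48)*(-58586) = 170*(-58586) = -9959620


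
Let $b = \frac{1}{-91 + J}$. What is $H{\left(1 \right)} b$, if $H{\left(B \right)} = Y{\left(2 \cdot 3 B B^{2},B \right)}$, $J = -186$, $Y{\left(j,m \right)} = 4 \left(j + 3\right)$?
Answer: $- \frac{36}{277} \approx -0.12996$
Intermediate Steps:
$Y{\left(j,m \right)} = 12 + 4 j$ ($Y{\left(j,m \right)} = 4 \left(3 + j\right) = 12 + 4 j$)
$H{\left(B \right)} = 12 + 24 B^{3}$ ($H{\left(B \right)} = 12 + 4 \cdot 2 \cdot 3 B B^{2} = 12 + 4 \cdot 6 B B^{2} = 12 + 4 \cdot 6 B^{3} = 12 + 24 B^{3}$)
$b = - \frac{1}{277}$ ($b = \frac{1}{-91 - 186} = \frac{1}{-277} = - \frac{1}{277} \approx -0.0036101$)
$H{\left(1 \right)} b = \left(12 + 24 \cdot 1^{3}\right) \left(- \frac{1}{277}\right) = \left(12 + 24 \cdot 1\right) \left(- \frac{1}{277}\right) = \left(12 + 24\right) \left(- \frac{1}{277}\right) = 36 \left(- \frac{1}{277}\right) = - \frac{36}{277}$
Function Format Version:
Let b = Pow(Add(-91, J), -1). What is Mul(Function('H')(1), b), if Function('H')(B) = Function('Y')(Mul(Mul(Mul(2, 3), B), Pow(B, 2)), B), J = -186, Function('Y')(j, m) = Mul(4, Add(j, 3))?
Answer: Rational(-36, 277) ≈ -0.12996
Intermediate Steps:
Function('Y')(j, m) = Add(12, Mul(4, j)) (Function('Y')(j, m) = Mul(4, Add(3, j)) = Add(12, Mul(4, j)))
Function('H')(B) = Add(12, Mul(24, Pow(B, 3))) (Function('H')(B) = Add(12, Mul(4, Mul(Mul(Mul(2, 3), B), Pow(B, 2)))) = Add(12, Mul(4, Mul(Mul(6, B), Pow(B, 2)))) = Add(12, Mul(4, Mul(6, Pow(B, 3)))) = Add(12, Mul(24, Pow(B, 3))))
b = Rational(-1, 277) (b = Pow(Add(-91, -186), -1) = Pow(-277, -1) = Rational(-1, 277) ≈ -0.0036101)
Mul(Function('H')(1), b) = Mul(Add(12, Mul(24, Pow(1, 3))), Rational(-1, 277)) = Mul(Add(12, Mul(24, 1)), Rational(-1, 277)) = Mul(Add(12, 24), Rational(-1, 277)) = Mul(36, Rational(-1, 277)) = Rational(-36, 277)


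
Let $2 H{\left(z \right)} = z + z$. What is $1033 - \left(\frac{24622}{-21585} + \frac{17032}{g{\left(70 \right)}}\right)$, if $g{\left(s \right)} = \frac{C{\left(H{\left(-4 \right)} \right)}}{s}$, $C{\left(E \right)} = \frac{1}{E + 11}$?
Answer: $- \frac{180119180873}{21585} \approx -8.3446 \cdot 10^{6}$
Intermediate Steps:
$H{\left(z \right)} = z$ ($H{\left(z \right)} = \frac{z + z}{2} = \frac{2 z}{2} = z$)
$C{\left(E \right)} = \frac{1}{11 + E}$
$g{\left(s \right)} = \frac{1}{7 s}$ ($g{\left(s \right)} = \frac{1}{\left(11 - 4\right) s} = \frac{1}{7 s}$)
$1033 - \left(\frac{24622}{-21585} + \frac{17032}{g{\left(70 \right)}}\right) = 1033 - \left(\frac{24622}{-21585} + \frac{17032}{\frac{1}{7} \cdot \frac{1}{70}}\right) = 1033 - \left(24622 \left(- \frac{1}{21585}\right) + \frac{17032}{\frac{1}{7} \cdot \frac{1}{70}}\right) = 1033 - \left(- \frac{24622}{21585} + 17032 \frac{1}{\frac{1}{490}}\right) = 1033 - \left(- \frac{24622}{21585} + 17032 \cdot 490\right) = 1033 - \left(- \frac{24622}{21585} + 8345680\right) = 1033 - \frac{180141478178}{21585} = - \frac{180119180873}{21585}$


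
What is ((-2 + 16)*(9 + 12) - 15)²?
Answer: 77841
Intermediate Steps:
((-2 + 16)*(9 + 12) - 15)² = (14*21 - 15)² = (294 - 15)² = 279² = 77841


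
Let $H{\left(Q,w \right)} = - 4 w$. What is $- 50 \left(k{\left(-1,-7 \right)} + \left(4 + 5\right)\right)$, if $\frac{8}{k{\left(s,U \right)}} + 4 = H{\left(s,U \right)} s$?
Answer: $- \frac{875}{2} \approx -437.5$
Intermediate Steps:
$k{\left(s,U \right)} = \frac{8}{-4 - 4 U s}$ ($k{\left(s,U \right)} = \frac{8}{-4 + - 4 U s} = \frac{8}{-4 - 4 U s}$)
$- 50 \left(k{\left(-1,-7 \right)} + \left(4 + 5\right)\right) = - 50 \left(\frac{2}{-1 - \left(-7\right) \left(-1\right)} + \left(4 + 5\right)\right) = - 50 \left(\frac{2}{-1 - 7} + 9\right) = - 50 \left(\frac{2}{-8} + 9\right) = - 50 \left(2 \left(- \frac{1}{8}\right) + 9\right) = - 50 \left(- \frac{1}{4} + 9\right) = \left(-50\right) \frac{35}{4} = - \frac{875}{2}$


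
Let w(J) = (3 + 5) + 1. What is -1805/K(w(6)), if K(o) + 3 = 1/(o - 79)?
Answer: 126350/211 ≈ 598.82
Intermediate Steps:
w(J) = 9 (w(J) = 8 + 1 = 9)
K(o) = -3 + 1/(-79 + o) (K(o) = -3 + 1/(o - 79) = -3 + 1/(-79 + o))
-1805/K(w(6)) = -1805*(-79 + 9)/(238 - 3*9) = -1805*(-70/(238 - 27)) = -1805/((-1/70*211)) = -1805/(-211/70) = -1805*(-70/211) = 126350/211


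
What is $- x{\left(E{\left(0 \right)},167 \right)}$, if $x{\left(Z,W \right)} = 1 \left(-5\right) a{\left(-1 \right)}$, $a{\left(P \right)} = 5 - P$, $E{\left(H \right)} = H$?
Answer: $30$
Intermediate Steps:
$x{\left(Z,W \right)} = -30$ ($x{\left(Z,W \right)} = 1 \left(-5\right) \left(5 - -1\right) = - 5 \left(5 + 1\right) = \left(-5\right) 6 = -30$)
$- x{\left(E{\left(0 \right)},167 \right)} = \left(-1\right) \left(-30\right) = 30$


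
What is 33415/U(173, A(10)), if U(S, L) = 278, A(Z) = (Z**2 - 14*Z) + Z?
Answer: 33415/278 ≈ 120.20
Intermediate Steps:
A(Z) = Z**2 - 13*Z
33415/U(173, A(10)) = 33415/278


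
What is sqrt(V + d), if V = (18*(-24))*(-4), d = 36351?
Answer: 3*sqrt(4231) ≈ 195.14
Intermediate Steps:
V = 1728 (V = -432*(-4) = 1728)
sqrt(V + d) = sqrt(1728 + 36351) = sqrt(38079) = 3*sqrt(4231)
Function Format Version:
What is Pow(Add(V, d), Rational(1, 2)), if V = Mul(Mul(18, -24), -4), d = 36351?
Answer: Mul(3, Pow(4231, Rational(1, 2))) ≈ 195.14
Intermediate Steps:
V = 1728 (V = Mul(-432, -4) = 1728)
Pow(Add(V, d), Rational(1, 2)) = Pow(Add(1728, 36351), Rational(1, 2)) = Pow(38079, Rational(1, 2)) = Mul(3, Pow(4231, Rational(1, 2)))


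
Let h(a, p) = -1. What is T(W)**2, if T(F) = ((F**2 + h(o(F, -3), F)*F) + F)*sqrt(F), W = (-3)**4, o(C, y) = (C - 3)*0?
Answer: 3486784401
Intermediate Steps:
o(C, y) = 0 (o(C, y) = (-3 + C)*0 = 0)
W = 81
T(F) = F**(5/2) (T(F) = ((F**2 - F) + F)*sqrt(F) = F**2*sqrt(F) = F**(5/2))
T(W)**2 = (81**(5/2))**2 = 59049**2 = 3486784401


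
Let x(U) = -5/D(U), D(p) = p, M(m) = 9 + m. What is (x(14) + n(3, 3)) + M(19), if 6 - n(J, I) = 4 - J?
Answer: 457/14 ≈ 32.643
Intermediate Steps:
n(J, I) = 2 + J (n(J, I) = 6 - (4 - J) = 6 + (-4 + J) = 2 + J)
x(U) = -5/U
(x(14) + n(3, 3)) + M(19) = (-5/14 + (2 + 3)) + (9 + 19) = (-5*1/14 + 5) + 28 = (-5/14 + 5) + 28 = 65/14 + 28 = 457/14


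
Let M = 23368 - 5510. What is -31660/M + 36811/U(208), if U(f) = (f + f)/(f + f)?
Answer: 328669589/8929 ≈ 36809.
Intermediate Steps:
U(f) = 1 (U(f) = (2*f)/((2*f)) = (2*f)*(1/(2*f)) = 1)
M = 17858
-31660/M + 36811/U(208) = -31660/17858 + 36811/1 = -31660*1/17858 + 36811*1 = -15830/8929 + 36811 = 328669589/8929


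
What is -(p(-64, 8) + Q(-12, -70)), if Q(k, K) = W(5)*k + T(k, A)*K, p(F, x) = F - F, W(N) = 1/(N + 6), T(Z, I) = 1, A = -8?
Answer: 782/11 ≈ 71.091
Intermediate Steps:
W(N) = 1/(6 + N)
p(F, x) = 0
Q(k, K) = K + k/11 (Q(k, K) = k/(6 + 5) + 1*K = k/11 + K = K + k/11)
-(p(-64, 8) + Q(-12, -70)) = -(0 + (-70 + (1/11)*(-12))) = -(0 + (-70 - 12/11)) = -(0 - 782/11) = -1*(-782/11) = 782/11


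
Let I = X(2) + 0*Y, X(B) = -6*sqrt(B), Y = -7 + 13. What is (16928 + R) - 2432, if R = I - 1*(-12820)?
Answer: 27316 - 6*sqrt(2) ≈ 27308.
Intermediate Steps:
Y = 6
I = -6*sqrt(2) (I = -6*sqrt(2) + 0*6 = -6*sqrt(2) + 0 = -6*sqrt(2) ≈ -8.4853)
R = 12820 - 6*sqrt(2) (R = -6*sqrt(2) - 1*(-12820) = -6*sqrt(2) + 12820 = 12820 - 6*sqrt(2) ≈ 12812.)
(16928 + R) - 2432 = (16928 + (12820 - 6*sqrt(2))) - 2432 = (29748 - 6*sqrt(2)) - 2432 = 27316 - 6*sqrt(2)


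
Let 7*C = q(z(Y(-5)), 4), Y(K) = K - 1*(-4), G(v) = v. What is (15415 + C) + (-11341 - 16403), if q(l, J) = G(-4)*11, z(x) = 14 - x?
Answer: -86347/7 ≈ -12335.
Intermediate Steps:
Y(K) = 4 + K (Y(K) = K + 4 = 4 + K)
q(l, J) = -44 (q(l, J) = -4*11 = -44)
C = -44/7 (C = (⅐)*(-44) = -44/7 ≈ -6.2857)
(15415 + C) + (-11341 - 16403) = (15415 - 44/7) + (-11341 - 16403) = 107861/7 - 27744 = -86347/7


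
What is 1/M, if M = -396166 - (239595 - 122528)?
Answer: -1/513233 ≈ -1.9484e-6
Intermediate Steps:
M = -513233 (M = -396166 - 1*117067 = -396166 - 117067 = -513233)
1/M = 1/(-513233) = -1/513233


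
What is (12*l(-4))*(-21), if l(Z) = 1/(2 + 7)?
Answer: -28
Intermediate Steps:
l(Z) = 1/9
(12*l(-4))*(-21) = (12*(1/9))*(-21) = (4/3)*(-21) = -28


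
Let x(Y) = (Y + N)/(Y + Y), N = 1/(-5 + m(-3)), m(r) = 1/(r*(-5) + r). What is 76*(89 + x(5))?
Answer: 2006134/295 ≈ 6800.5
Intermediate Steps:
m(r) = -1/(4*r) (m(r) = 1/(-5*r + r) = 1/(-4*r) = -1/(4*r))
N = -12/59 (N = 1/(-5 - 1/4/(-3)) = 1/(-5 - 1/4*(-1/3)) = 1/(-5 + 1/12) = 1/(-59/12) = -12/59 ≈ -0.20339)
x(Y) = (-12/59 + Y)/(2*Y) (x(Y) = (Y - 12/59)/(Y + Y) = (-12/59 + Y)/((2*Y)) = (-12/59 + Y)*(1/(2*Y)) = (-12/59 + Y)/(2*Y))
76*(89 + x(5)) = 76*(89 + (1/118)*(-12 + 59*5)/5) = 76*(89 + (1/118)*(1/5)*(-12 + 295)) = 76*(89 + (1/118)*(1/5)*283) = 76*(89 + 283/590) = 76*(52793/590) = 2006134/295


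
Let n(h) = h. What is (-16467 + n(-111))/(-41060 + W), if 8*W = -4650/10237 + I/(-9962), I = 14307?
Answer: 13525127348256/33498909693179 ≈ 0.40375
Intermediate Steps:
W = -192784059/815847952 (W = (-4650/10237 + 14307/(-9962))/8 = (-4650*1/10237 + 14307*(-1/9962))/8 = (-4650/10237 - 14307/9962)/8 = (1/8)*(-192784059/101980994) = -192784059/815847952 ≈ -0.23630)
(-16467 + n(-111))/(-41060 + W) = (-16467 - 111)/(-41060 - 192784059/815847952) = -16578/(-33498909693179/815847952) = -16578*(-815847952/33498909693179) = 13525127348256/33498909693179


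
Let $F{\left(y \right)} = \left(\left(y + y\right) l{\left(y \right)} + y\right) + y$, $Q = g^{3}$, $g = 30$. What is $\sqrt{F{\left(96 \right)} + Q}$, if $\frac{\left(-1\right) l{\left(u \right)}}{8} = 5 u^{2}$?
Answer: $14 i \sqrt{360978} \approx 8411.4 i$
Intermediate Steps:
$l{\left(u \right)} = - 40 u^{2}$ ($l{\left(u \right)} = - 8 \cdot 5 u^{2} = - 40 u^{2}$)
$Q = 27000$ ($Q = 30^{3} = 27000$)
$F{\left(y \right)} = - 80 y^{3} + 2 y$ ($F{\left(y \right)} = \left(\left(y + y\right) \left(- 40 y^{2}\right) + y\right) + y = \left(2 y \left(- 40 y^{2}\right) + y\right) + y = \left(- 80 y^{3} + y\right) + y = \left(y - 80 y^{3}\right) + y = - 80 y^{3} + 2 y$)
$\sqrt{F{\left(96 \right)} + Q} = \sqrt{\left(- 80 \cdot 96^{3} + 2 \cdot 96\right) + 27000} = \sqrt{\left(\left(-80\right) 884736 + 192\right) + 27000} = \sqrt{\left(-70778880 + 192\right) + 27000} = \sqrt{-70778688 + 27000} = \sqrt{-70751688} = 14 i \sqrt{360978}$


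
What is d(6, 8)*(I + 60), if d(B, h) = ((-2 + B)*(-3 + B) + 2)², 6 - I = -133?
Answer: 39004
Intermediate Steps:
I = 139 (I = 6 - 1*(-133) = 6 + 133 = 139)
d(B, h) = (2 + (-3 + B)*(-2 + B))² (d(B, h) = ((-3 + B)*(-2 + B) + 2)² = (2 + (-3 + B)*(-2 + B))²)
d(6, 8)*(I + 60) = (8 + 6² - 5*6)²*(139 + 60) = (8 + 36 - 30)²*199 = 14²*199 = 196*199 = 39004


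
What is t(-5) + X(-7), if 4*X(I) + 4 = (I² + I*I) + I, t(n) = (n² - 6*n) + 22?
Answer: 395/4 ≈ 98.750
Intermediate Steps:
t(n) = 22 + n² - 6*n
X(I) = -1 + I²/2 + I/4 (X(I) = -1 + ((I² + I*I) + I)/4 = -1 + ((I² + I²) + I)/4 = -1 + (2*I² + I)/4 = -1 + (I + 2*I²)/4 = -1 + (I²/2 + I/4) = -1 + I²/2 + I/4)
t(-5) + X(-7) = (22 + (-5)² - 6*(-5)) + (-1 + (½)*(-7)² + (¼)*(-7)) = (22 + 25 + 30) + (-1 + (½)*49 - 7/4) = 77 + (-1 + 49/2 - 7/4) = 77 + 87/4 = 395/4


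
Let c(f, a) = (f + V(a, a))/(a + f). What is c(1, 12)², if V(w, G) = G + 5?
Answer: 324/169 ≈ 1.9172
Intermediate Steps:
V(w, G) = 5 + G
c(f, a) = (5 + a + f)/(a + f) (c(f, a) = (f + (5 + a))/(a + f) = (5 + a + f)/(a + f))
c(1, 12)² = ((5 + 12 + 1)/(12 + 1))² = (18/13)² = 324/169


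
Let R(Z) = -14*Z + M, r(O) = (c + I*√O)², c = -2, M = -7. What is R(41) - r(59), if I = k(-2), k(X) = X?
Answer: -821 - 8*√59 ≈ -882.45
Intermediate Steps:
I = -2
r(O) = (-2 - 2*√O)²
R(Z) = -7 - 14*Z (R(Z) = -14*Z - 7 = -7 - 14*Z)
R(41) - r(59) = (-7 - 14*41) - 4*(1 + √59)² = (-7 - 574) - 4*(1 + √59)² = -581 - 4*(1 + √59)²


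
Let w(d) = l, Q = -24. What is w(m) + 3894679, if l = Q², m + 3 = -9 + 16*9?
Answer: 3895255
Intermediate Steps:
m = 132 (m = -3 + (-9 + 16*9) = -3 + (-9 + 144) = -3 + 135 = 132)
l = 576 (l = (-24)² = 576)
w(d) = 576
w(m) + 3894679 = 576 + 3894679 = 3895255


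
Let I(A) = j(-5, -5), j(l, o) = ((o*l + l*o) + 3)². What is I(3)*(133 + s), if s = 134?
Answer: 750003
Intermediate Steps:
j(l, o) = (3 + 2*l*o)² (j(l, o) = ((l*o + l*o) + 3)² = (2*l*o + 3)² = (3 + 2*l*o)²)
I(A) = 2809 (I(A) = (3 + 2*(-5)*(-5))² = (3 + 50)² = 53² = 2809)
I(3)*(133 + s) = 2809*(133 + 134) = 2809*267 = 750003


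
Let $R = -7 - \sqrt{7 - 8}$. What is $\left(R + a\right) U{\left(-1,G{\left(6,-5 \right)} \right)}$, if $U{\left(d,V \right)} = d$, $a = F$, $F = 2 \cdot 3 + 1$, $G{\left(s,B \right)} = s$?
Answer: $i \approx 1.0 i$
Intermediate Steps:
$R = -7 - i$ ($R = -7 - \sqrt{-1} = -7 - i \approx -7.0 - 1.0 i$)
$F = 7$ ($F = 6 + 1 = 7$)
$a = 7$
$\left(R + a\right) U{\left(-1,G{\left(6,-5 \right)} \right)} = \left(\left(-7 - i\right) + 7\right) \left(-1\right) = - i \left(-1\right) = i$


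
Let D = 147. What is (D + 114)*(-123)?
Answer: -32103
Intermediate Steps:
(D + 114)*(-123) = (147 + 114)*(-123) = 261*(-123) = -32103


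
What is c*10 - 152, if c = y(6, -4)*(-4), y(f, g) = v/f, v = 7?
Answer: -596/3 ≈ -198.67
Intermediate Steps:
y(f, g) = 7/f
c = -14/3 (c = (7/6)*(-4) = -14/3 ≈ -4.6667)
c*10 - 152 = -14/3*10 - 152 = -140/3 - 152 = -596/3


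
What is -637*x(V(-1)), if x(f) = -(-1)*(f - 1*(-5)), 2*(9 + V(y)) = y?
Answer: 5733/2 ≈ 2866.5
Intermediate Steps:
V(y) = -9 + y/2
x(f) = 5 + f (x(f) = -(-1)*(f + 5) = -(-1)*(5 + f) = -(-5 - f) = 5 + f)
-637*x(V(-1)) = -637*(5 + (-9 + (½)*(-1))) = -637*(5 + (-9 - ½)) = -637*(5 - 19/2) = -637*(-9/2) = 5733/2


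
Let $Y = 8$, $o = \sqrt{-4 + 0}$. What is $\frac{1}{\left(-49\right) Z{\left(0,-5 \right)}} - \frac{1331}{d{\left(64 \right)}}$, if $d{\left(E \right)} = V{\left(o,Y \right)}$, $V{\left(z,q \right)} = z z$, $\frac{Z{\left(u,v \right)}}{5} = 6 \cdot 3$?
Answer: $\frac{2934853}{8820} \approx 332.75$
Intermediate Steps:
$Z{\left(u,v \right)} = 90$ ($Z{\left(u,v \right)} = 5 \cdot 6 \cdot 3 = 5 \cdot 18 = 90$)
$o = 2 i$ ($o = \sqrt{-4} = 2 i \approx 2.0 i$)
$V{\left(z,q \right)} = z^{2}$
$d{\left(E \right)} = -4$ ($d{\left(E \right)} = \left(2 i\right)^{2} = -4$)
$\frac{1}{\left(-49\right) Z{\left(0,-5 \right)}} - \frac{1331}{d{\left(64 \right)}} = \frac{1}{\left(-49\right) 90} - \frac{1331}{-4} = \frac{1}{-4410} - - \frac{1331}{4} = - \frac{1}{4410} + \frac{1331}{4} = \frac{2934853}{8820}$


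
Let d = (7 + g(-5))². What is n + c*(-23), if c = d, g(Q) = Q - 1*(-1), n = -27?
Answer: -234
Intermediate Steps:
g(Q) = 1 + Q (g(Q) = Q + 1 = 1 + Q)
d = 9 (d = (7 + (1 - 5))² = (7 - 4)² = 3² = 9)
c = 9
n + c*(-23) = -27 + 9*(-23) = -27 - 207 = -234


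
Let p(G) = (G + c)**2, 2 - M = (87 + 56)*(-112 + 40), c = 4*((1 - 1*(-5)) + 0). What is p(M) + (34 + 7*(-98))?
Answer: 106543032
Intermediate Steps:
c = 24 (c = 4*((1 + 5) + 0) = 4*(6 + 0) = 4*6 = 24)
M = 10298 (M = 2 - (87 + 56)*(-112 + 40) = 2 - 143*(-72) = 2 - 1*(-10296) = 2 + 10296 = 10298)
p(G) = (24 + G)**2 (p(G) = (G + 24)**2 = (24 + G)**2)
p(M) + (34 + 7*(-98)) = (24 + 10298)**2 + (34 + 7*(-98)) = 10322**2 + (34 - 686) = 106543684 - 652 = 106543032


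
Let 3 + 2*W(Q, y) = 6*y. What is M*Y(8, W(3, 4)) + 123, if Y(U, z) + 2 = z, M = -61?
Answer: -791/2 ≈ -395.50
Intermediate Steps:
W(Q, y) = -3/2 + 3*y (W(Q, y) = -3/2 + (6*y)/2 = -3/2 + 3*y)
Y(U, z) = -2 + z
M*Y(8, W(3, 4)) + 123 = -61*(-2 + (-3/2 + 3*4)) + 123 = -61*(-2 + (-3/2 + 12)) + 123 = -61*(-2 + 21/2) + 123 = -61*17/2 + 123 = -1037/2 + 123 = -791/2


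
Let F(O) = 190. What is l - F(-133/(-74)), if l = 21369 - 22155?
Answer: -976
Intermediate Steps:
l = -786
l - F(-133/(-74)) = -786 - 1*190 = -786 - 190 = -976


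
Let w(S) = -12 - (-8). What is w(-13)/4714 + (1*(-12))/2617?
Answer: -33518/6168269 ≈ -0.0054339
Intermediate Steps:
w(S) = -4 (w(S) = -12 - 1*(-8) = -12 + 8 = -4)
w(-13)/4714 + (1*(-12))/2617 = -4/4714 + (1*(-12))/2617 = -4*1/4714 - 12*1/2617 = -2/2357 - 12/2617 = -33518/6168269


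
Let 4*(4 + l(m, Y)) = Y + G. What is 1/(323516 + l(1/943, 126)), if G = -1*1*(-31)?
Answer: 4/1294205 ≈ 3.0907e-6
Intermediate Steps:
G = 31 (G = -1*(-31) = 31)
l(m, Y) = 15/4 + Y/4 (l(m, Y) = -4 + (Y + 31)/4 = -4 + (31 + Y)/4 = -4 + (31/4 + Y/4) = 15/4 + Y/4)
1/(323516 + l(1/943, 126)) = 1/(323516 + (15/4 + (1/4)*126)) = 1/(323516 + (15/4 + 63/2)) = 1/(323516 + 141/4) = 1/(1294205/4) = 4/1294205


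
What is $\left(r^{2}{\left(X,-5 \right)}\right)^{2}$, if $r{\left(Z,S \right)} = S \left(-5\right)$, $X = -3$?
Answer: $390625$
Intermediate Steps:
$r{\left(Z,S \right)} = - 5 S$
$\left(r^{2}{\left(X,-5 \right)}\right)^{2} = \left(\left(\left(-5\right) \left(-5\right)\right)^{2}\right)^{2} = \left(25^{2}\right)^{2} = 625^{2} = 390625$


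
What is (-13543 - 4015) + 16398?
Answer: -1160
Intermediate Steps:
(-13543 - 4015) + 16398 = -17558 + 16398 = -1160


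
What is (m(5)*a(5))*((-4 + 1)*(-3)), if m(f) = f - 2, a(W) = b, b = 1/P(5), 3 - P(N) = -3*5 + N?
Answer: 27/13 ≈ 2.0769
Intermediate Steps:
P(N) = 18 - N (P(N) = 3 - (-3*5 + N) = 3 - (-15 + N) = 3 + (15 - N) = 18 - N)
b = 1/13 (b = 1/(18 - 1*5) = 1/(18 - 5) = 1/13 ≈ 0.076923)
a(W) = 1/13
m(f) = -2 + f
(m(5)*a(5))*((-4 + 1)*(-3)) = ((-2 + 5)*(1/13))*((-4 + 1)*(-3)) = (3*(1/13))*(-3*(-3)) = (3/13)*9 = 27/13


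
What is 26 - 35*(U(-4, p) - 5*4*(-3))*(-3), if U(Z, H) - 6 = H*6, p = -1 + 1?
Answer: 6956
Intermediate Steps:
p = 0
U(Z, H) = 6 + 6*H (U(Z, H) = 6 + H*6 = 6 + 6*H)
26 - 35*(U(-4, p) - 5*4*(-3))*(-3) = 26 - 35*((6 + 6*0) - 5*4*(-3))*(-3) = 26 - 35*((6 + 0) - 20*(-3))*(-3) = 26 - 35*(6 + 60)*(-3) = 26 - 2310*(-3) = 26 - 35*(-198) = 26 + 6930 = 6956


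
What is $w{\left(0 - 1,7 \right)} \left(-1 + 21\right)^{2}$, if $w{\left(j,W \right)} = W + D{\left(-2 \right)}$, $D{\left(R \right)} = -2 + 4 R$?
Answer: $-1200$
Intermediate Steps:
$w{\left(j,W \right)} = -10 + W$ ($w{\left(j,W \right)} = W + \left(-2 + 4 \left(-2\right)\right) = W - 10 = -10 + W$)
$w{\left(0 - 1,7 \right)} \left(-1 + 21\right)^{2} = \left(-10 + 7\right) \left(-1 + 21\right)^{2} = - 3 \cdot 20^{2} = \left(-3\right) 400 = -1200$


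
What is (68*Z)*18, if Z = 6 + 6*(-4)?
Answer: -22032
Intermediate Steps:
Z = -18 (Z = 6 - 24 = -18)
(68*Z)*18 = (68*(-18))*18 = -1224*18 = -22032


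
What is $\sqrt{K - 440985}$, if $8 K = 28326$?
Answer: $\frac{i \sqrt{1749777}}{2} \approx 661.4 i$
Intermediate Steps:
$K = \frac{14163}{4}$ ($K = \frac{1}{8} \cdot 28326 = \frac{14163}{4} \approx 3540.8$)
$\sqrt{K - 440985} = \sqrt{\frac{14163}{4} - 440985} = \sqrt{- \frac{1749777}{4}} = \frac{i \sqrt{1749777}}{2}$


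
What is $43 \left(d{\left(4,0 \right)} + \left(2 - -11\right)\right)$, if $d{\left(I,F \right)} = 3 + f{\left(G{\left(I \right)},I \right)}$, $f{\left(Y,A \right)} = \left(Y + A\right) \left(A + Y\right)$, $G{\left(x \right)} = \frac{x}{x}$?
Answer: $1763$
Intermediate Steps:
$G{\left(x \right)} = 1$
$f{\left(Y,A \right)} = \left(A + Y\right)^{2}$ ($f{\left(Y,A \right)} = \left(A + Y\right) \left(A + Y\right) = \left(A + Y\right)^{2}$)
$d{\left(I,F \right)} = 3 + \left(1 + I\right)^{2}$ ($d{\left(I,F \right)} = 3 + \left(I + 1\right)^{2} = 3 + \left(1 + I\right)^{2}$)
$43 \left(d{\left(4,0 \right)} + \left(2 - -11\right)\right) = 43 \left(\left(3 + \left(1 + 4\right)^{2}\right) + \left(2 - -11\right)\right) = 43 \left(\left(3 + 5^{2}\right) + \left(2 + 11\right)\right) = 43 \left(\left(3 + 25\right) + 13\right) = 43 \left(28 + 13\right) = 43 \cdot 41 = 1763$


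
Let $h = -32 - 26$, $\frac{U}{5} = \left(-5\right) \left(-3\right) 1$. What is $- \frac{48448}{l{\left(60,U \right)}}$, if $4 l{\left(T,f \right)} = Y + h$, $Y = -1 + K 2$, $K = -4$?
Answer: $\frac{193792}{67} \approx 2892.4$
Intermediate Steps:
$Y = -9$ ($Y = -1 - 8 = -9$)
$U = 75$ ($U = 5 \left(-5\right) \left(-3\right) 1 = 5 \cdot 15 \cdot 1 = 5 \cdot 15 = 75$)
$h = -58$ ($h = -32 - 26 = -58$)
$l{\left(T,f \right)} = - \frac{67}{4}$ ($l{\left(T,f \right)} = \frac{-9 - 58}{4} = \frac{1}{4} \left(-67\right) = - \frac{67}{4}$)
$- \frac{48448}{l{\left(60,U \right)}} = - \frac{48448}{- \frac{67}{4}} = \left(-48448\right) \left(- \frac{4}{67}\right) = \frac{193792}{67}$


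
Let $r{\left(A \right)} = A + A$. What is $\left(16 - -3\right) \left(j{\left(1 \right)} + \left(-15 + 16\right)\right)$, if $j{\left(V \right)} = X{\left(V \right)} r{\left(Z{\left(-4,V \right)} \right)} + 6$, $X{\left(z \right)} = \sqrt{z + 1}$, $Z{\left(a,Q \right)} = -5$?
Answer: $133 - 190 \sqrt{2} \approx -135.7$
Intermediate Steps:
$X{\left(z \right)} = \sqrt{1 + z}$
$r{\left(A \right)} = 2 A$
$j{\left(V \right)} = 6 - 10 \sqrt{1 + V}$ ($j{\left(V \right)} = \sqrt{1 + V} 2 \left(-5\right) + 6 = \sqrt{1 + V} \left(-10\right) + 6 = - 10 \sqrt{1 + V} + 6 = 6 - 10 \sqrt{1 + V}$)
$\left(16 - -3\right) \left(j{\left(1 \right)} + \left(-15 + 16\right)\right) = \left(16 - -3\right) \left(\left(6 - 10 \sqrt{1 + 1}\right) + \left(-15 + 16\right)\right) = \left(16 + 3\right) \left(\left(6 - 10 \sqrt{2}\right) + 1\right) = 19 \left(7 - 10 \sqrt{2}\right) = 133 - 190 \sqrt{2}$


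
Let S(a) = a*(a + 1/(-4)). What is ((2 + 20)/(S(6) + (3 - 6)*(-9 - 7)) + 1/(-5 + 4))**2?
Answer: 121/225 ≈ 0.53778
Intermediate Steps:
S(a) = a*(-1/4 + a) (S(a) = a*(a - 1/4) = a*(-1/4 + a))
((2 + 20)/(S(6) + (3 - 6)*(-9 - 7)) + 1/(-5 + 4))**2 = ((2 + 20)/(6*(-1/4 + 6) + (3 - 6)*(-9 - 7)) + 1/(-5 + 4))**2 = (22/(6*(23/4) - 3*(-16)) + 1/(-1))**2 = (22/(69/2 + 48) - 1)**2 = (22/(165/2) - 1)**2 = (22*(2/165) - 1)**2 = (4/15 - 1)**2 = (-11/15)**2 = 121/225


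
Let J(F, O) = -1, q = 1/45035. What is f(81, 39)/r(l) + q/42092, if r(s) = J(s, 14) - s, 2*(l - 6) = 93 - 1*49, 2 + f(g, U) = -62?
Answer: 121319246109/54972783380 ≈ 2.2069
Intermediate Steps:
f(g, U) = -64 (f(g, U) = -2 - 62 = -64)
q = 1/45035 ≈ 2.2205e-5
l = 28 (l = 6 + (93 - 1*49)/2 = 6 + (93 - 49)/2 = 6 + (1/2)*44 = 6 + 22 = 28)
r(s) = -1 - s
f(81, 39)/r(l) + q/42092 = -64/(-1 - 1*28) + (1/45035)/42092 = -64/(-1 - 28) + (1/45035)*(1/42092) = -64/(-29) + 1/1895613220 = -64*(-1/29) + 1/1895613220 = 64/29 + 1/1895613220 = 121319246109/54972783380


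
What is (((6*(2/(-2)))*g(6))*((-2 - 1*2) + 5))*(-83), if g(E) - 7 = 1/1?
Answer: 3984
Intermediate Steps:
g(E) = 8 (g(E) = 7 + 1/1 = 7 + 1 = 8)
(((6*(2/(-2)))*g(6))*((-2 - 1*2) + 5))*(-83) = (((6*(2/(-2)))*8)*((-2 - 1*2) + 5))*(-83) = (((6*(2*(-½)))*8)*((-2 - 2) + 5))*(-83) = (((6*(-1))*8)*(-4 + 5))*(-83) = (-6*8*1)*(-83) = -48*1*(-83) = -48*(-83) = 3984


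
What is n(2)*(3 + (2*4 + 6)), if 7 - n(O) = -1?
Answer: 136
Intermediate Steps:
n(O) = 8 (n(O) = 7 - 1*(-1) = 7 + 1 = 8)
n(2)*(3 + (2*4 + 6)) = 8*(3 + (2*4 + 6)) = 8*(3 + (8 + 6)) = 8*(3 + 14) = 8*17 = 136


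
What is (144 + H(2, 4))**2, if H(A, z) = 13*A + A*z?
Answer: 31684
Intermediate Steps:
(144 + H(2, 4))**2 = (144 + 2*(13 + 4))**2 = (144 + 2*17)**2 = (144 + 34)**2 = 178**2 = 31684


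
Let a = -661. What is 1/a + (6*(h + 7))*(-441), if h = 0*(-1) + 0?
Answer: -12243043/661 ≈ -18522.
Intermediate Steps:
h = 0 (h = 0 + 0 = 0)
1/a + (6*(h + 7))*(-441) = 1/(-661) + (6*(0 + 7))*(-441) = -1/661 + (6*7)*(-441) = -1/661 + 42*(-441) = -1/661 - 18522 = -12243043/661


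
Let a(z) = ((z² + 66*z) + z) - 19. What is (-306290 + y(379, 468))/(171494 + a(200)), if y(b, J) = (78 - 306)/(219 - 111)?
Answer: -2756629/2023875 ≈ -1.3621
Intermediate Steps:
y(b, J) = -19/9 (y(b, J) = -228/108 = -228*1/108 = -19/9)
a(z) = -19 + z² + 67*z (a(z) = (z² + 67*z) - 19 = -19 + z² + 67*z)
(-306290 + y(379, 468))/(171494 + a(200)) = (-306290 - 19/9)/(171494 + (-19 + 200² + 67*200)) = -2756629/(9*(171494 + (-19 + 40000 + 13400))) = -2756629/(9*(171494 + 53381)) = -2756629/9/224875 = -2756629/9*1/224875 = -2756629/2023875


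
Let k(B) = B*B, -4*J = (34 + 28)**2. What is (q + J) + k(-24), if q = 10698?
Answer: 10313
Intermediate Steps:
J = -961 (J = -(34 + 28)**2/4 = -1/4*62**2 = -1/4*3844 = -961)
k(B) = B**2
(q + J) + k(-24) = (10698 - 961) + (-24)**2 = 9737 + 576 = 10313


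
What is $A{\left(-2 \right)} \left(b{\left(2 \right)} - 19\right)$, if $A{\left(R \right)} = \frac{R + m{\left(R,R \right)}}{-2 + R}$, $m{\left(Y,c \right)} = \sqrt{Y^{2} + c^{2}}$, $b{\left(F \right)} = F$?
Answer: $- \frac{17}{2} + \frac{17 \sqrt{2}}{2} \approx 3.5208$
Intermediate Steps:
$A{\left(R \right)} = \frac{R + \sqrt{2} \sqrt{R^{2}}}{-2 + R}$ ($A{\left(R \right)} = \frac{R + \sqrt{R^{2} + R^{2}}}{-2 + R} = \frac{R + \sqrt{2 R^{2}}}{-2 + R} = \frac{R + \sqrt{2} \sqrt{R^{2}}}{-2 + R}$)
$A{\left(-2 \right)} \left(b{\left(2 \right)} - 19\right) = \frac{-2 + \sqrt{2} \sqrt{\left(-2\right)^{2}}}{-2 - 2} \left(2 - 19\right) = \frac{-2 + \sqrt{2} \sqrt{4}}{-4} \left(-17\right) = - \frac{-2 + \sqrt{2} \cdot 2}{4} \left(-17\right) = - \frac{-2 + 2 \sqrt{2}}{4} \left(-17\right) = \left(\frac{1}{2} - \frac{\sqrt{2}}{2}\right) \left(-17\right) = - \frac{17}{2} + \frac{17 \sqrt{2}}{2}$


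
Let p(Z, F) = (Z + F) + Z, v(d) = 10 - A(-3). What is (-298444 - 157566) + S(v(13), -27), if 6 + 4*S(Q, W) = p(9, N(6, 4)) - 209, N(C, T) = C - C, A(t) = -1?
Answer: -1824237/4 ≈ -4.5606e+5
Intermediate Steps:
v(d) = 11 (v(d) = 10 - 1*(-1) = 10 + 1 = 11)
N(C, T) = 0
p(Z, F) = F + 2*Z (p(Z, F) = (F + Z) + Z = F + 2*Z)
S(Q, W) = -197/4 (S(Q, W) = -3/2 + ((0 + 2*9) - 209)/4 = -3/2 + ((0 + 18) - 209)/4 = -3/2 + (18 - 209)/4 = -3/2 + (¼)*(-191) = -3/2 - 191/4 = -197/4)
(-298444 - 157566) + S(v(13), -27) = (-298444 - 157566) - 197/4 = -456010 - 197/4 = -1824237/4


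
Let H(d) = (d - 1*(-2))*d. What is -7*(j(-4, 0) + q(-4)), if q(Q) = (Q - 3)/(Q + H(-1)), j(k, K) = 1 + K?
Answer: -84/5 ≈ -16.800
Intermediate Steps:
H(d) = d*(2 + d) (H(d) = (d + 2)*d = (2 + d)*d = d*(2 + d))
q(Q) = (-3 + Q)/(-1 + Q) (q(Q) = (Q - 3)/(Q - (2 - 1)) = (-3 + Q)/(Q - 1*1) = (-3 + Q)/(Q - 1) = (-3 + Q)/(-1 + Q))
-7*(j(-4, 0) + q(-4)) = -7*((1 + 0) + (-3 - 4)/(-1 - 4)) = -7*(1 - 7/(-5)) = -7*(1 - 1/5*(-7)) = -7*(1 + 7/5) = -7*12/5 = -84/5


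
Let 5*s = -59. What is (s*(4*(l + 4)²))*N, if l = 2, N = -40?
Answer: 67968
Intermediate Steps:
s = -59/5 (s = (⅕)*(-59) = -59/5 ≈ -11.800)
(s*(4*(l + 4)²))*N = -236*(2 + 4)²/5*(-40) = -236*6²/5*(-40) = -236*36/5*(-40) = -59/5*144*(-40) = -8496/5*(-40) = 67968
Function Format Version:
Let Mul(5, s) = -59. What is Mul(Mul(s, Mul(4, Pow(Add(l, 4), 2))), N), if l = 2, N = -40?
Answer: 67968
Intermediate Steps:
s = Rational(-59, 5) (s = Mul(Rational(1, 5), -59) = Rational(-59, 5) ≈ -11.800)
Mul(Mul(s, Mul(4, Pow(Add(l, 4), 2))), N) = Mul(Mul(Rational(-59, 5), Mul(4, Pow(Add(2, 4), 2))), -40) = Mul(Mul(Rational(-59, 5), Mul(4, Pow(6, 2))), -40) = Mul(Mul(Rational(-59, 5), Mul(4, 36)), -40) = Mul(Mul(Rational(-59, 5), 144), -40) = Mul(Rational(-8496, 5), -40) = 67968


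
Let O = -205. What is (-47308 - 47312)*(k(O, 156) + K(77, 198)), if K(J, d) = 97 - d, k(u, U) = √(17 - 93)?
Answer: 9556620 - 189240*I*√19 ≈ 9.5566e+6 - 8.2488e+5*I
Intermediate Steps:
k(u, U) = 2*I*√19 (k(u, U) = √(-76) = 2*I*√19)
(-47308 - 47312)*(k(O, 156) + K(77, 198)) = (-47308 - 47312)*(2*I*√19 + (97 - 1*198)) = -94620*(2*I*√19 + (97 - 198)) = -94620*(2*I*√19 - 101) = -94620*(-101 + 2*I*√19) = 9556620 - 189240*I*√19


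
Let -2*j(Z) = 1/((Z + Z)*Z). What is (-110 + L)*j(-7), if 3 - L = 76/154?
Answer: 8277/15092 ≈ 0.54844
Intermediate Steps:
L = 193/77 (L = 3 - 76/154 = 3 - 1*38/77 = 3 - 38/77 = 193/77 ≈ 2.5065)
j(Z) = -1/(4*Z**2) (j(Z) = -1/(2*(Z + Z)*Z) = -1/(2*(2*Z)*Z) = -1/(2*Z)/(2*Z) = -1/(4*Z**2))
(-110 + L)*j(-7) = (-110 + 193/77)*(-1/4/(-7)**2) = -(-8277)/(308*49) = -8277/77*(-1/196) = 8277/15092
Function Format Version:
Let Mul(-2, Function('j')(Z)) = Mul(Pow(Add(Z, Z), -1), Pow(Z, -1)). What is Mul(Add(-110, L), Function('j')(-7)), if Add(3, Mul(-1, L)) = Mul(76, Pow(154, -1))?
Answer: Rational(8277, 15092) ≈ 0.54844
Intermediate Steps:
L = Rational(193, 77) (L = Add(3, Mul(-1, Mul(76, Pow(154, -1)))) = Add(3, Mul(-1, Mul(76, Rational(1, 154)))) = Add(3, Mul(-1, Rational(38, 77))) = Add(3, Rational(-38, 77)) = Rational(193, 77) ≈ 2.5065)
Function('j')(Z) = Mul(Rational(-1, 4), Pow(Z, -2)) (Function('j')(Z) = Mul(Rational(-1, 2), Mul(Pow(Add(Z, Z), -1), Pow(Z, -1))) = Mul(Rational(-1, 2), Mul(Pow(Mul(2, Z), -1), Pow(Z, -1))) = Mul(Rational(-1, 2), Mul(Mul(Rational(1, 2), Pow(Z, -1)), Pow(Z, -1))) = Mul(Rational(-1, 2), Mul(Rational(1, 2), Pow(Z, -2))) = Mul(Rational(-1, 4), Pow(Z, -2)))
Mul(Add(-110, L), Function('j')(-7)) = Mul(Add(-110, Rational(193, 77)), Mul(Rational(-1, 4), Pow(-7, -2))) = Mul(Rational(-8277, 77), Mul(Rational(-1, 4), Rational(1, 49))) = Mul(Rational(-8277, 77), Rational(-1, 196)) = Rational(8277, 15092)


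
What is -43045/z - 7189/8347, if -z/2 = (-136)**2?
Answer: 5491831/18163072 ≈ 0.30236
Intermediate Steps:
z = -36992 (z = -2*(-136)**2 = -2*18496 = -36992)
-43045/z - 7189/8347 = -43045/(-36992) - 7189/8347 = -43045*(-1/36992) - 7189*1/8347 = 43045/36992 - 7189/8347 = 5491831/18163072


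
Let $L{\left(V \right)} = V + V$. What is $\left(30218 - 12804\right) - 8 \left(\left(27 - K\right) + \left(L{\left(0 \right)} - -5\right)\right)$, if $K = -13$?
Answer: $17054$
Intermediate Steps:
$L{\left(V \right)} = 2 V$
$\left(30218 - 12804\right) - 8 \left(\left(27 - K\right) + \left(L{\left(0 \right)} - -5\right)\right) = \left(30218 - 12804\right) - 8 \left(\left(27 - -13\right) + \left(2 \cdot 0 - -5\right)\right) = 17414 - 8 \left(\left(27 + 13\right) + \left(0 + 5\right)\right) = 17414 - 8 \left(40 + 5\right) = 17414 - 360 = 17054$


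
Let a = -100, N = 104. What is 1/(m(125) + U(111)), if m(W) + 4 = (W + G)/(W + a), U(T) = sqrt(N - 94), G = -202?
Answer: -4425/25079 - 625*sqrt(10)/25079 ≈ -0.25525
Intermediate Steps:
U(T) = sqrt(10) (U(T) = sqrt(104 - 94) = sqrt(10))
m(W) = -4 + (-202 + W)/(-100 + W) (m(W) = -4 + (W - 202)/(W - 100) = -4 + (-202 + W)/(-100 + W))
1/(m(125) + U(111)) = 1/(3*(66 - 1*125)/(-100 + 125) + sqrt(10)) = 1/(3*(66 - 125)/25 + sqrt(10)) = 1/(3*(1/25)*(-59) + sqrt(10)) = 1/(-177/25 + sqrt(10))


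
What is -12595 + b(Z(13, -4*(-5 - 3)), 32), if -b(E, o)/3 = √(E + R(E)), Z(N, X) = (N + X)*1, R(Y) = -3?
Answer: -12595 - 3*√42 ≈ -12614.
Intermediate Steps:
Z(N, X) = N + X
b(E, o) = -3*√(-3 + E) (b(E, o) = -3*√(E - 3) = -3*√(-3 + E))
-12595 + b(Z(13, -4*(-5 - 3)), 32) = -12595 - 3*√(-3 + (13 - 4*(-5 - 3))) = -12595 - 3*√(-3 + (13 - 4*(-8))) = -12595 - 3*√(-3 + (13 + 32)) = -12595 - 3*√(-3 + 45) = -12595 - 3*√42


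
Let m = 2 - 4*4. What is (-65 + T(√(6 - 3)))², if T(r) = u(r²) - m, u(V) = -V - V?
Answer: 3249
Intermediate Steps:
u(V) = -2*V
m = -14 (m = 2 - 16 = -14)
T(r) = 14 - 2*r² (T(r) = -2*r² - 1*(-14) = -2*r² + 14 = 14 - 2*r²)
(-65 + T(√(6 - 3)))² = (-65 + (14 - 2*(√(6 - 3))²))² = (-65 + (14 - 2*(√3)²))² = (-65 + (14 - 2*3))² = (-65 + (14 - 6))² = (-65 + 8)² = (-57)² = 3249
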